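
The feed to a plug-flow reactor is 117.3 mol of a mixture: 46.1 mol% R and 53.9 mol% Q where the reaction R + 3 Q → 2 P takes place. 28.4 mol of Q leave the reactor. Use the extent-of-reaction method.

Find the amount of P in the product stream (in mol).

For Q: n = n₀ − 3ξ → 28.4 = 63.22 − 3ξ, giving ξ = 11.61 mol.
Outlet amounts (n = n₀ + ν ξ):
  R: 54.08 − 1(11.61) = 42.47
  Q: 63.22 − 3(11.61) = 28.4
  P: 0 + 2(11.61) = 23.22

23.2 mol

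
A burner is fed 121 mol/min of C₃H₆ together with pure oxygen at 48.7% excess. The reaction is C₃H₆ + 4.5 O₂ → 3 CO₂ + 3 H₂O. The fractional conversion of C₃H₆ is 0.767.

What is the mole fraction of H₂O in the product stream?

0.285

Stoichiometric O₂ = 4.5 × 121 = 544.5 mol/min; O₂ fed = 544.5 × 1.487 = 809.7 mol/min.
Fuel reacted = 0.767 × 121 → ξ = 92.81 mol/min.
Outlet (n = n₀ + ν ξ):
  C₃H₆: 121 − 1(92.81) = 28.19
  O₂: 809.7 − 4.5(92.81) = 392
  CO₂: 0 + 3(92.81) = 278.4
  H₂O: 0 + 3(92.81) = 278.4
Total out = 977.1 mol/min; y_H₂O = 278.4 / 977.1 = 0.285.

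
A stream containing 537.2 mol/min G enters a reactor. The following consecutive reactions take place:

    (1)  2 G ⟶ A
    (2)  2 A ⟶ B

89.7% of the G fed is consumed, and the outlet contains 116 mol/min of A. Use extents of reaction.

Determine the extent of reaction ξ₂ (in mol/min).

Conversion of G: G consumed = 2ξ₁ = 0.897 × 537.2 → ξ₁ = 240.9 mol/min.
A balance: n_A = 0 + 1ξ₁ − 2ξ₂ = 116 → ξ₂ = (1·240.9 − 116)/2 = 62.47 mol/min.
Outlet amounts (n = n₀ + Σ ν·ξ):
  G: 537.2 − 2(240.9) = 55.33
  A: 0 + 1(240.9) − 2(62.47) = 116
  B: 0 + 1(62.47) = 62.47

ξ₂ = 62.5 mol/min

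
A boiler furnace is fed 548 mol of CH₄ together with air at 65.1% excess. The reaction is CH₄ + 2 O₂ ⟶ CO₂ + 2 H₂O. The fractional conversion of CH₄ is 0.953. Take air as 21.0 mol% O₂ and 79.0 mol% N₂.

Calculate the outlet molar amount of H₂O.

1040 mol

Stoichiometric O₂ = 2 × 548 = 1096 mol; O₂ fed = 1096 × 1.651 = 1809 mol.
N₂ fed = 1809 × 79/21 = 6807 mol.
Fuel reacted = 0.953 × 548 → ξ = 522.2 mol.
Outlet (n = n₀ + ν ξ):
  CH₄: 548 − 1(522.2) = 25.76
  O₂: 1809 − 2(522.2) = 765
  N₂: 6807 (inert)
  CO₂: 0 + 1(522.2) = 522.2
  H₂O: 0 + 2(522.2) = 1044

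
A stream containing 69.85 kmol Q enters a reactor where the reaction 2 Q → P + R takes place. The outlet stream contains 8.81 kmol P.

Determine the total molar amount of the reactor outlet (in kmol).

69.8 kmol

For P: n = n₀ + 1ξ → 8.81 = 0 + 1ξ, giving ξ = 8.81 kmol.
Outlet amounts (n = n₀ + ν ξ):
  Q: 69.85 − 2(8.81) = 52.23
  P: 0 + 1(8.81) = 8.81
  R: 0 + 1(8.81) = 8.81
Total out = 52.23 + 8.81 + 8.81 = 69.85 kmol.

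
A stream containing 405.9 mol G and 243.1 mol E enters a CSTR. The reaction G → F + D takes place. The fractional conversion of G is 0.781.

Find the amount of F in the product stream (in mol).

G reacted = 0.781 × 405.9 = 317 mol; ν_G = −1, so ξ = 317/1 = 317 mol.
Outlet amounts (n = n₀ + ν ξ):
  G: 405.9 − 1(317) = 88.89
  F: 0 + 1(317) = 317
  D: 0 + 1(317) = 317
  E: 243.1 (inert)

317 mol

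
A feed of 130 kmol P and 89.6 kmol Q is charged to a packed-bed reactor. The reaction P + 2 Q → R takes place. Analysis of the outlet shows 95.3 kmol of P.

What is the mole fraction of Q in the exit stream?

For P: n = n₀ − 1ξ → 95.3 = 130 − 1ξ, giving ξ = 34.7 kmol.
Outlet amounts (n = n₀ + ν ξ):
  P: 130 − 1(34.7) = 95.3
  Q: 89.6 − 2(34.7) = 20.2
  R: 0 + 1(34.7) = 34.7
Total out = 150.2 kmol; y_Q = 20.2 / 150.2 = 0.1345.

0.134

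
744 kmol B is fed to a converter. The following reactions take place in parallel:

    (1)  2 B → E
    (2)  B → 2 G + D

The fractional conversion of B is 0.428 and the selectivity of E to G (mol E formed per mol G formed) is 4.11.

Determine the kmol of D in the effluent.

18.3 kmol

Conversion of B: B consumed = 0.428 × 744 = 318.4 kmol = 2ξ₁ + 1ξ₂.
Selectivity: 1ξ₁ / (2ξ₂) = 4.11 → ξ₁ = 8.22 ξ₂.
Substitute: (2·8.22 + 1) ξ₂ = 318.4 → ξ₂ = 18.26 kmol, ξ₁ = 150.1 kmol.
Outlet amounts (n = n₀ + Σ ν·ξ):
  B: 744 − 2(150.1) − 1(18.26) = 425.6
  E: 0 + 1(150.1) = 150.1
  G: 0 + 2(18.26) = 36.52
  D: 0 + 1(18.26) = 18.26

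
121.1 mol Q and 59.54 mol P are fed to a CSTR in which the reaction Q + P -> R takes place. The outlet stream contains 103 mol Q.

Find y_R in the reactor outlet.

0.111

For Q: n = n₀ − 1ξ → 103 = 121.1 − 1ξ, giving ξ = 18.1 mol.
Outlet amounts (n = n₀ + ν ξ):
  Q: 121.1 − 1(18.1) = 103
  P: 59.54 − 1(18.1) = 41.44
  R: 0 + 1(18.1) = 18.1
Total out = 162.5 mol; y_R = 18.1 / 162.5 = 0.1114.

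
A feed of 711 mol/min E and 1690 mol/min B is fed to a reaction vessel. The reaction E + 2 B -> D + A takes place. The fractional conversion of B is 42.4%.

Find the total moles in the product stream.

B reacted = 0.424 × 1690 = 716.6 mol/min; ν_B = −2, so ξ = 716.6/2 = 358.3 mol/min.
Outlet amounts (n = n₀ + ν ξ):
  E: 711 − 1(358.3) = 352.7
  B: 1690 − 2(358.3) = 973.4
  D: 0 + 1(358.3) = 358.3
  A: 0 + 1(358.3) = 358.3
Total out = 352.7 + 973.4 + 358.3 + 358.3 = 2043 mol/min.

2040 mol/min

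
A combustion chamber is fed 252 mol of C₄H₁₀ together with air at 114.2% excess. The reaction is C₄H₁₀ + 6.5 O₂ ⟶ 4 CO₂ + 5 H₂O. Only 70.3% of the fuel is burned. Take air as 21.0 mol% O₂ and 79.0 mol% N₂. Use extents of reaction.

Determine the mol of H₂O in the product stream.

Stoichiometric O₂ = 6.5 × 252 = 1638 mol; O₂ fed = 1638 × 2.142 = 3509 mol.
N₂ fed = 3509 × 79/21 = 13200 mol.
Fuel reacted = 0.703 × 252 → ξ = 177.2 mol.
Outlet (n = n₀ + ν ξ):
  C₄H₁₀: 252 − 1(177.2) = 74.84
  O₂: 3509 − 6.5(177.2) = 2357
  N₂: 13200 (inert)
  CO₂: 0 + 4(177.2) = 708.6
  H₂O: 0 + 5(177.2) = 885.8

886 mol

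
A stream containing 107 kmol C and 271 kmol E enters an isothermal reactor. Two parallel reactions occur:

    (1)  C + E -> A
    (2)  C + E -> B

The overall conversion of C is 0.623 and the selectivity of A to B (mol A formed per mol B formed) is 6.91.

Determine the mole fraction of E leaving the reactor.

Conversion of C: C consumed = 0.623 × 107 = 66.66 kmol = 1ξ₁ + 1ξ₂.
Selectivity: 1ξ₁ / (1ξ₂) = 6.91 → ξ₁ = 6.91 ξ₂.
Substitute: (1·6.91 + 1) ξ₂ = 66.66 → ξ₂ = 8.427 kmol, ξ₁ = 58.23 kmol.
Outlet amounts (n = n₀ + Σ ν·ξ):
  C: 107 − 1(58.23) − 1(8.427) = 40.34
  E: 271 − 1(58.23) − 1(8.427) = 204.3
  A: 0 + 1(58.23) = 58.23
  B: 0 + 1(8.427) = 8.427
Total out = 311.3 kmol; y_E = 204.3 / 311.3 = 0.6563.

0.656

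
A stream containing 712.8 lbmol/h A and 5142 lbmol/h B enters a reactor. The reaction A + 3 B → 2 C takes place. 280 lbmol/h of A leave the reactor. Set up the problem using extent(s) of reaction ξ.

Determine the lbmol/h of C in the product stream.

866 lbmol/h

For A: n = n₀ − 1ξ → 280 = 712.8 − 1ξ, giving ξ = 432.8 lbmol/h.
Outlet amounts (n = n₀ + ν ξ):
  A: 712.8 − 1(432.8) = 280
  B: 5142 − 3(432.8) = 3844
  C: 0 + 2(432.8) = 865.6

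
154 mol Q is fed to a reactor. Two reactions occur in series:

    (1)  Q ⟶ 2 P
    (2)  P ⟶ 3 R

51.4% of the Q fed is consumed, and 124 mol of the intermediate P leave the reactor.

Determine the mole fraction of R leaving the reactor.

0.341

Conversion of Q: Q consumed = 1ξ₁ = 0.514 × 154 → ξ₁ = 79.16 mol.
P balance: n_P = 0 + 2ξ₁ − 1ξ₂ = 124 → ξ₂ = (2·79.16 − 124)/1 = 34.31 mol.
Outlet amounts (n = n₀ + Σ ν·ξ):
  Q: 154 − 1(79.16) = 74.84
  P: 0 + 2(79.16) − 1(34.31) = 124
  R: 0 + 3(34.31) = 102.9
Total out = 301.8 mol; y_R = 102.9 / 301.8 = 0.3411.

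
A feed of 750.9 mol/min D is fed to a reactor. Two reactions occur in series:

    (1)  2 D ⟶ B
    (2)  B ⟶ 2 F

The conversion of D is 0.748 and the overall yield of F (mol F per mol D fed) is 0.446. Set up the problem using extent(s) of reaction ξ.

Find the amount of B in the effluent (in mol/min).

Conversion of D: D consumed = 2ξ₁ = 0.748 × 750.9 → ξ₁ = 280.8 mol/min.
Yield of F: 2ξ₂ / 750.9 = 0.446 → ξ₂ = 167.5 mol/min.
Outlet amounts (n = n₀ + Σ ν·ξ):
  D: 750.9 − 2(280.8) = 189.2
  B: 0 + 1(280.8) − 1(167.5) = 113.4
  F: 0 + 2(167.5) = 334.9

113 mol/min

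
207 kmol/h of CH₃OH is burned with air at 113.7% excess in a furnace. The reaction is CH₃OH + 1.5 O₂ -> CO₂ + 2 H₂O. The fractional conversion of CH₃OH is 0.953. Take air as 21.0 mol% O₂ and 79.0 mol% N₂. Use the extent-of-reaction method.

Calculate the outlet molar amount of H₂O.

395 kmol/h

Stoichiometric O₂ = 1.5 × 207 = 310.5 kmol/h; O₂ fed = 310.5 × 2.137 = 663.5 kmol/h.
N₂ fed = 663.5 × 79/21 = 2496 kmol/h.
Fuel reacted = 0.953 × 207 → ξ = 197.3 kmol/h.
Outlet (n = n₀ + ν ξ):
  CH₃OH: 207 − 1(197.3) = 9.729
  O₂: 663.5 − 1.5(197.3) = 367.6
  N₂: 2496 (inert)
  CO₂: 0 + 1(197.3) = 197.3
  H₂O: 0 + 2(197.3) = 394.5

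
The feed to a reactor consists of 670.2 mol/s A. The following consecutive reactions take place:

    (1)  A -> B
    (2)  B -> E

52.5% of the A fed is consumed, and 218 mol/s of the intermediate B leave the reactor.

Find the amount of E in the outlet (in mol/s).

134 mol/s

Conversion of A: A consumed = 1ξ₁ = 0.525 × 670.2 → ξ₁ = 351.9 mol/s.
B balance: n_B = 0 + 1ξ₁ − 1ξ₂ = 218 → ξ₂ = (1·351.9 − 218)/1 = 133.9 mol/s.
Outlet amounts (n = n₀ + Σ ν·ξ):
  A: 670.2 − 1(351.9) = 318.3
  B: 0 + 1(351.9) − 1(133.9) = 218
  E: 0 + 1(133.9) = 133.9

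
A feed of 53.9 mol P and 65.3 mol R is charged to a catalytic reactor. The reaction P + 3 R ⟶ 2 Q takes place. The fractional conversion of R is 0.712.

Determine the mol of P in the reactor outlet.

R reacted = 0.712 × 65.3 = 46.49 mol; ν_R = −3, so ξ = 46.49/3 = 15.5 mol.
Outlet amounts (n = n₀ + ν ξ):
  P: 53.9 − 1(15.5) = 38.4
  R: 65.3 − 3(15.5) = 18.81
  Q: 0 + 2(15.5) = 31

38.4 mol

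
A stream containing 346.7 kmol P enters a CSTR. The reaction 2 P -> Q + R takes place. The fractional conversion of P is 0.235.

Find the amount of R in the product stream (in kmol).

40.7 kmol

P reacted = 0.235 × 346.7 = 81.47 kmol; ν_P = −2, so ξ = 81.47/2 = 40.74 kmol.
Outlet amounts (n = n₀ + ν ξ):
  P: 346.7 − 2(40.74) = 265.2
  Q: 0 + 1(40.74) = 40.74
  R: 0 + 1(40.74) = 40.74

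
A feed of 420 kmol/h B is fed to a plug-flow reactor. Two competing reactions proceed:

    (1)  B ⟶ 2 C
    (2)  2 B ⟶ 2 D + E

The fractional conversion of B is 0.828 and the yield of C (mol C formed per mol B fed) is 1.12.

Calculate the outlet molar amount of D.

113 kmol/h

Yield of C: 2ξ₁ / 420 = 1.12 → ξ₁ = 235.2 kmol/h.
Conversion of B: 1ξ₁ + 2ξ₂ = 0.828 × 420 = 347.8 → ξ₂ = 56.28 kmol/h.
Outlet amounts (n = n₀ + Σ ν·ξ):
  B: 420 − 1(235.2) − 2(56.28) = 72.24
  C: 0 + 2(235.2) = 470.4
  D: 0 + 2(56.28) = 112.6
  E: 0 + 1(56.28) = 56.28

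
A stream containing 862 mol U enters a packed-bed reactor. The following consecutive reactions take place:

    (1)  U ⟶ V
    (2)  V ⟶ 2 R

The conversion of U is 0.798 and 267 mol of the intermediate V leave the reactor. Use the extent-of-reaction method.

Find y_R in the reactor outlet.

Conversion of U: U consumed = 1ξ₁ = 0.798 × 862 → ξ₁ = 687.9 mol.
V balance: n_V = 0 + 1ξ₁ − 1ξ₂ = 267 → ξ₂ = (1·687.9 − 267)/1 = 420.9 mol.
Outlet amounts (n = n₀ + Σ ν·ξ):
  U: 862 − 1(687.9) = 174.1
  V: 0 + 1(687.9) − 1(420.9) = 267
  R: 0 + 2(420.9) = 841.8
Total out = 1283 mol; y_R = 841.8 / 1283 = 0.6561.

0.656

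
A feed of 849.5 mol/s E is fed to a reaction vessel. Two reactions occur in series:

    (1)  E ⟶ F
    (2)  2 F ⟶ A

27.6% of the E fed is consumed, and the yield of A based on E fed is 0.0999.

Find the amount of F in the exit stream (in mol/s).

64.7 mol/s

Conversion of E: E consumed = 1ξ₁ = 0.276 × 849.5 → ξ₁ = 234.5 mol/s.
Yield of A: 1ξ₂ / 849.5 = 0.0999 → ξ₂ = 84.87 mol/s.
Outlet amounts (n = n₀ + Σ ν·ξ):
  E: 849.5 − 1(234.5) = 615
  F: 0 + 1(234.5) − 2(84.87) = 64.73
  A: 0 + 1(84.87) = 84.87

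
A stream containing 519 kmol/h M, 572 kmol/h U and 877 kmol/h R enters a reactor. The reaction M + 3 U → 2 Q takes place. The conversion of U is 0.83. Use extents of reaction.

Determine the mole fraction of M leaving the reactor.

U reacted = 0.83 × 572 = 474.8 kmol/h; ν_U = −3, so ξ = 474.8/3 = 158.3 kmol/h.
Outlet amounts (n = n₀ + ν ξ):
  M: 519 − 1(158.3) = 360.7
  U: 572 − 3(158.3) = 97.24
  Q: 0 + 2(158.3) = 316.5
  R: 877 (inert)
Total out = 1651 kmol/h; y_M = 360.7 / 1651 = 0.2184.

0.218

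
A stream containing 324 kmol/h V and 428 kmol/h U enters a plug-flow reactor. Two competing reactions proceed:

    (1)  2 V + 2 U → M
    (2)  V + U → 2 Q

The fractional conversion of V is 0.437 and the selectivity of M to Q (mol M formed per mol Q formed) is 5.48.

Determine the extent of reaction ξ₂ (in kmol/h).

ξ₂ = 6.18 kmol/h

Conversion of V: V consumed = 0.437 × 324 = 141.6 kmol/h = 2ξ₁ + 1ξ₂.
Selectivity: 1ξ₁ / (2ξ₂) = 5.48 → ξ₁ = 10.96 ξ₂.
Substitute: (2·10.96 + 1) ξ₂ = 141.6 → ξ₂ = 6.177 kmol/h, ξ₁ = 67.71 kmol/h.
Outlet amounts (n = n₀ + Σ ν·ξ):
  V: 324 − 2(67.71) − 1(6.177) = 182.4
  U: 428 − 2(67.71) − 1(6.177) = 286.4
  M: 0 + 1(67.71) = 67.71
  Q: 0 + 2(6.177) = 12.35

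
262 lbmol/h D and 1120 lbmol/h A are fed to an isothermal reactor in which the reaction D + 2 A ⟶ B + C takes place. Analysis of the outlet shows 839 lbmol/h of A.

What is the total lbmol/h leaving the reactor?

For A: n = n₀ − 2ξ → 839 = 1120 − 2ξ, giving ξ = 140.5 lbmol/h.
Outlet amounts (n = n₀ + ν ξ):
  D: 262 − 1(140.5) = 121.5
  A: 1120 − 2(140.5) = 839
  B: 0 + 1(140.5) = 140.5
  C: 0 + 1(140.5) = 140.5
Total out = 121.5 + 839 + 140.5 + 140.5 = 1242 lbmol/h.

1240 lbmol/h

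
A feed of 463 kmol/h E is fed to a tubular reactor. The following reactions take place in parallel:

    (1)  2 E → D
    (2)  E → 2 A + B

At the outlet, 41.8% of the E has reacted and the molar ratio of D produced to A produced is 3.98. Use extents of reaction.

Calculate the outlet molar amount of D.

Conversion of E: E consumed = 0.418 × 463 = 193.5 kmol/h = 2ξ₁ + 1ξ₂.
Selectivity: 1ξ₁ / (2ξ₂) = 3.98 → ξ₁ = 7.96 ξ₂.
Substitute: (2·7.96 + 1) ξ₂ = 193.5 → ξ₂ = 11.44 kmol/h, ξ₁ = 91.05 kmol/h.
Outlet amounts (n = n₀ + Σ ν·ξ):
  E: 463 − 2(91.05) − 1(11.44) = 269.5
  D: 0 + 1(91.05) = 91.05
  A: 0 + 2(11.44) = 22.88
  B: 0 + 1(11.44) = 11.44

91 kmol/h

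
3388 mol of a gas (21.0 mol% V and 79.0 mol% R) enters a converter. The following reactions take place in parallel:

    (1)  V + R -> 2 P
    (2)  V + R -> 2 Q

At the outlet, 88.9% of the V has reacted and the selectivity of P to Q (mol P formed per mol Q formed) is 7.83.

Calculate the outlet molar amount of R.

2040 mol

Conversion of V: V consumed = 0.889 × 711.5 = 632.5 mol = 1ξ₁ + 1ξ₂.
Selectivity: 2ξ₁ / (2ξ₂) = 7.83 → ξ₁ = 7.83 ξ₂.
Substitute: (1·7.83 + 1) ξ₂ = 632.5 → ξ₂ = 71.63 mol, ξ₁ = 560.9 mol.
Outlet amounts (n = n₀ + Σ ν·ξ):
  V: 711.5 − 1(560.9) − 1(71.63) = 78.97
  R: 2677 − 1(560.9) − 1(71.63) = 2044
  P: 0 + 2(560.9) = 1122
  Q: 0 + 2(71.63) = 143.3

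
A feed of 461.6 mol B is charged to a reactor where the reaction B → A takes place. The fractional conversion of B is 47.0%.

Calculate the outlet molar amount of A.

B reacted = 0.47 × 461.6 = 217 mol; ν_B = −1, so ξ = 217/1 = 217 mol.
Outlet amounts (n = n₀ + ν ξ):
  B: 461.6 − 1(217) = 244.6
  A: 0 + 1(217) = 217

217 mol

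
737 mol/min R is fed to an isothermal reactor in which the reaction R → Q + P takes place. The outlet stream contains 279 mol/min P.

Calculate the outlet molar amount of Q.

279 mol/min

For P: n = n₀ + 1ξ → 279 = 0 + 1ξ, giving ξ = 279 mol/min.
Outlet amounts (n = n₀ + ν ξ):
  R: 737 − 1(279) = 458
  Q: 0 + 1(279) = 279
  P: 0 + 1(279) = 279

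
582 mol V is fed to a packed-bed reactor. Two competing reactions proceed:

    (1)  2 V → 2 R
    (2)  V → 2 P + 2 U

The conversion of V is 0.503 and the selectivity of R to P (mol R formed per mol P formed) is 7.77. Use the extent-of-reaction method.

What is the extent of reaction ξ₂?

Conversion of V: V consumed = 0.503 × 582 = 292.7 mol = 2ξ₁ + 1ξ₂.
Selectivity: 2ξ₁ / (2ξ₂) = 7.77 → ξ₁ = 7.77 ξ₂.
Substitute: (2·7.77 + 1) ξ₂ = 292.7 → ξ₂ = 17.7 mol, ξ₁ = 137.5 mol.
Outlet amounts (n = n₀ + Σ ν·ξ):
  V: 582 − 2(137.5) − 1(17.7) = 289.3
  R: 0 + 2(137.5) = 275
  P: 0 + 2(17.7) = 35.4
  U: 0 + 2(17.7) = 35.4

ξ₂ = 17.7 mol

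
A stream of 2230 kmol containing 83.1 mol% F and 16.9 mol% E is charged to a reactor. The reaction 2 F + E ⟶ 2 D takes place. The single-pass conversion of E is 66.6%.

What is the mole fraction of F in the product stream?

E reacted = 0.666 × 376.9 = 251 kmol; ν_E = −1, so ξ = 251/1 = 251 kmol.
Outlet amounts (n = n₀ + ν ξ):
  F: 1853 − 2(251) = 1351
  E: 376.9 − 1(251) = 125.9
  D: 0 + 2(251) = 502
Total out = 1979 kmol; y_F = 1351 / 1979 = 0.6827.

0.683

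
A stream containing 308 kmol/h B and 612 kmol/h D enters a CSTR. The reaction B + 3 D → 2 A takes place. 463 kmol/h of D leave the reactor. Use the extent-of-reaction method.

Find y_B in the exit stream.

For D: n = n₀ − 3ξ → 463 = 612 − 3ξ, giving ξ = 49.67 kmol/h.
Outlet amounts (n = n₀ + ν ξ):
  B: 308 − 1(49.67) = 258.3
  D: 612 − 3(49.67) = 463
  A: 0 + 2(49.67) = 99.33
Total out = 820.7 kmol/h; y_B = 258.3 / 820.7 = 0.3148.

0.315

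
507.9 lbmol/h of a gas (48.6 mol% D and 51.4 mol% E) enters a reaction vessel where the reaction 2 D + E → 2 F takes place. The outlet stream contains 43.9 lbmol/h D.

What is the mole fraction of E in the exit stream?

0.393

For D: n = n₀ − 2ξ → 43.9 = 246.8 − 2ξ, giving ξ = 101.5 lbmol/h.
Outlet amounts (n = n₀ + ν ξ):
  D: 246.8 − 2(101.5) = 43.9
  E: 261.1 − 1(101.5) = 159.6
  F: 0 + 2(101.5) = 202.9
Total out = 406.4 lbmol/h; y_E = 159.6 / 406.4 = 0.3927.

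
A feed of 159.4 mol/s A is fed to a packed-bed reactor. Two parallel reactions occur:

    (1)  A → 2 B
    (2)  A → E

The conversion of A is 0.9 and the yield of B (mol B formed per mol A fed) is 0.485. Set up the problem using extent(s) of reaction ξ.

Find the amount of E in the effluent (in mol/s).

Yield of B: 2ξ₁ / 159.4 = 0.485 → ξ₁ = 38.65 mol/s.
Conversion of A: 1ξ₁ + 1ξ₂ = 0.9 × 159.4 = 143.5 → ξ₂ = 104.8 mol/s.
Outlet amounts (n = n₀ + Σ ν·ξ):
  A: 159.4 − 1(38.65) − 1(104.8) = 15.94
  B: 0 + 2(38.65) = 77.31
  E: 0 + 1(104.8) = 104.8

105 mol/s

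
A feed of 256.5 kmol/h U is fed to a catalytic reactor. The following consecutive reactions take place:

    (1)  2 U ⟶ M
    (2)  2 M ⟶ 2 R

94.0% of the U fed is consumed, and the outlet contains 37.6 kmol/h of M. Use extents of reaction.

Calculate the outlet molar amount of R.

83 kmol/h

Conversion of U: U consumed = 2ξ₁ = 0.94 × 256.5 → ξ₁ = 120.6 kmol/h.
M balance: n_M = 0 + 1ξ₁ − 2ξ₂ = 37.6 → ξ₂ = (1·120.6 − 37.6)/2 = 41.48 kmol/h.
Outlet amounts (n = n₀ + Σ ν·ξ):
  U: 256.5 − 2(120.6) = 15.39
  M: 0 + 1(120.6) − 2(41.48) = 37.6
  R: 0 + 2(41.48) = 82.95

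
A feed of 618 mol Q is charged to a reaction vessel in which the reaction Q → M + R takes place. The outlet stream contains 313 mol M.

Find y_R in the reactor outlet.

For M: n = n₀ + 1ξ → 313 = 0 + 1ξ, giving ξ = 313 mol.
Outlet amounts (n = n₀ + ν ξ):
  Q: 618 − 1(313) = 305
  M: 0 + 1(313) = 313
  R: 0 + 1(313) = 313
Total out = 931 mol; y_R = 313 / 931 = 0.3362.

0.336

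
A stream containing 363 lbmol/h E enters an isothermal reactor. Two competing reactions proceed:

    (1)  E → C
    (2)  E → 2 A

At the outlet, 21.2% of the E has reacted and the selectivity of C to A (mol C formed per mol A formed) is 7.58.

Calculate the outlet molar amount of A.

Conversion of E: E consumed = 0.212 × 363 = 76.96 lbmol/h = 1ξ₁ + 1ξ₂.
Selectivity: 1ξ₁ / (2ξ₂) = 7.58 → ξ₁ = 15.16 ξ₂.
Substitute: (1·15.16 + 1) ξ₂ = 76.96 → ξ₂ = 4.762 lbmol/h, ξ₁ = 72.19 lbmol/h.
Outlet amounts (n = n₀ + Σ ν·ξ):
  E: 363 − 1(72.19) − 1(4.762) = 286
  C: 0 + 1(72.19) = 72.19
  A: 0 + 2(4.762) = 9.524

9.52 lbmol/h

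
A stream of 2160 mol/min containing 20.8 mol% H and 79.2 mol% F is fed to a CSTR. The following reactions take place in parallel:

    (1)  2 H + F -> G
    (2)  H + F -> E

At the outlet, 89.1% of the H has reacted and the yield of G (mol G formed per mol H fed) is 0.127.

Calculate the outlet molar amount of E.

Yield of G: 1ξ₁ / 449.3 = 0.127 → ξ₁ = 57.06 mol/min.
Conversion of H: 2ξ₁ + 1ξ₂ = 0.891 × 449.3 = 400.3 → ξ₂ = 286.2 mol/min.
Outlet amounts (n = n₀ + Σ ν·ξ):
  H: 449.3 − 2(57.06) − 1(286.2) = 48.97
  F: 1711 − 1(57.06) − 1(286.2) = 1367
  G: 0 + 1(57.06) = 57.06
  E: 0 + 1(286.2) = 286.2

286 mol/min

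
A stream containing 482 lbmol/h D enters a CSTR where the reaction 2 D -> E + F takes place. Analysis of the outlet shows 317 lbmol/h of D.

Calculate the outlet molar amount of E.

For D: n = n₀ − 2ξ → 317 = 482 − 2ξ, giving ξ = 82.5 lbmol/h.
Outlet amounts (n = n₀ + ν ξ):
  D: 482 − 2(82.5) = 317
  E: 0 + 1(82.5) = 82.5
  F: 0 + 1(82.5) = 82.5

82.5 lbmol/h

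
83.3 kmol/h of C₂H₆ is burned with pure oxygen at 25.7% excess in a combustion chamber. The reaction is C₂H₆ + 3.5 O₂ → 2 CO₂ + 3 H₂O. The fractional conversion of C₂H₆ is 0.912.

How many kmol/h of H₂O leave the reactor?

Stoichiometric O₂ = 3.5 × 83.3 = 291.6 kmol/h; O₂ fed = 291.6 × 1.257 = 366.5 kmol/h.
Fuel reacted = 0.912 × 83.3 → ξ = 75.97 kmol/h.
Outlet (n = n₀ + ν ξ):
  C₂H₆: 83.3 − 1(75.97) = 7.33
  O₂: 366.5 − 3.5(75.97) = 100.6
  CO₂: 0 + 2(75.97) = 151.9
  H₂O: 0 + 3(75.97) = 227.9

228 kmol/h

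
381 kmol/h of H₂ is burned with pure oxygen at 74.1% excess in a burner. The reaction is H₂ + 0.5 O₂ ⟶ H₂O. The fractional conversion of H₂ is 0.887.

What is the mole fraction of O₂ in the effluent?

Stoichiometric O₂ = 0.5 × 381 = 190.5 kmol/h; O₂ fed = 190.5 × 1.741 = 331.7 kmol/h.
Fuel reacted = 0.887 × 381 → ξ = 337.9 kmol/h.
Outlet (n = n₀ + ν ξ):
  H₂: 381 − 1(337.9) = 43.05
  O₂: 331.7 − 0.5(337.9) = 162.7
  H₂O: 0 + 1(337.9) = 337.9
Total out = 543.7 kmol/h; y_O₂ = 162.7 / 543.7 = 0.2992.

0.299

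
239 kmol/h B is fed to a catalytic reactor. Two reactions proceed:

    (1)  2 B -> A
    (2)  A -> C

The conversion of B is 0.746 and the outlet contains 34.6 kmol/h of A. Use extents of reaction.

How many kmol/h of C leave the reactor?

54.5 kmol/h

Conversion of B: B consumed = 2ξ₁ = 0.746 × 239 → ξ₁ = 89.15 kmol/h.
A balance: n_A = 0 + 1ξ₁ − 1ξ₂ = 34.6 → ξ₂ = (1·89.15 − 34.6)/1 = 54.55 kmol/h.
Outlet amounts (n = n₀ + Σ ν·ξ):
  B: 239 − 2(89.15) = 60.71
  A: 0 + 1(89.15) − 1(54.55) = 34.6
  C: 0 + 1(54.55) = 54.55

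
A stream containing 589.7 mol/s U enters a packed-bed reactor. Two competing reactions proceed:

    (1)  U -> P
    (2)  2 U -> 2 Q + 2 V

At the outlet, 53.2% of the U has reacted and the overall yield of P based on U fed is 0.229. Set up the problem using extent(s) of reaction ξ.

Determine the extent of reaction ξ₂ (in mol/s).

ξ₂ = 89.3 mol/s

Yield of P: 1ξ₁ / 589.7 = 0.229 → ξ₁ = 135 mol/s.
Conversion of U: 1ξ₁ + 2ξ₂ = 0.532 × 589.7 = 313.7 → ξ₂ = 89.34 mol/s.
Outlet amounts (n = n₀ + Σ ν·ξ):
  U: 589.7 − 1(135) − 2(89.34) = 276
  P: 0 + 1(135) = 135
  Q: 0 + 2(89.34) = 178.7
  V: 0 + 2(89.34) = 178.7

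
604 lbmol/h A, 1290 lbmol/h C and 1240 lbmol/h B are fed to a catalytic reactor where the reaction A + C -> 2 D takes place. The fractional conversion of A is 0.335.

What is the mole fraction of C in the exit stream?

0.347

A reacted = 0.335 × 604 = 202.3 lbmol/h; ν_A = −1, so ξ = 202.3/1 = 202.3 lbmol/h.
Outlet amounts (n = n₀ + ν ξ):
  A: 604 − 1(202.3) = 401.7
  C: 1290 − 1(202.3) = 1088
  D: 0 + 2(202.3) = 404.7
  B: 1240 (inert)
Total out = 3134 lbmol/h; y_C = 1088 / 3134 = 0.3471.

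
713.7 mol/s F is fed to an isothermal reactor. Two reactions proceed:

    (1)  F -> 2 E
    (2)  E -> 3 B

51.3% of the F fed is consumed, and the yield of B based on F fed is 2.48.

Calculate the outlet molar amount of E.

142 mol/s

Conversion of F: F consumed = 1ξ₁ = 0.513 × 713.7 → ξ₁ = 366.1 mol/s.
Yield of B: 3ξ₂ / 713.7 = 2.48 → ξ₂ = 590 mol/s.
Outlet amounts (n = n₀ + Σ ν·ξ):
  F: 713.7 − 1(366.1) = 347.6
  E: 0 + 2(366.1) − 1(590) = 142.3
  B: 0 + 3(590) = 1770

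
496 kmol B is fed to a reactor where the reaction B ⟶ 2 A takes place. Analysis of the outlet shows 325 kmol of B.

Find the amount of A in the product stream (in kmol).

342 kmol

For B: n = n₀ − 1ξ → 325 = 496 − 1ξ, giving ξ = 171 kmol.
Outlet amounts (n = n₀ + ν ξ):
  B: 496 − 1(171) = 325
  A: 0 + 2(171) = 342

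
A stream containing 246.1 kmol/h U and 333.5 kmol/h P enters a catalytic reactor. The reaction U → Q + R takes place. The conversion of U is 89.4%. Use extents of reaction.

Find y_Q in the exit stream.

U reacted = 0.894 × 246.1 = 220 kmol/h; ν_U = −1, so ξ = 220/1 = 220 kmol/h.
Outlet amounts (n = n₀ + ν ξ):
  U: 246.1 − 1(220) = 26.09
  Q: 0 + 1(220) = 220
  R: 0 + 1(220) = 220
  P: 333.5 (inert)
Total out = 799.6 kmol/h; y_Q = 220 / 799.6 = 0.2751.

0.275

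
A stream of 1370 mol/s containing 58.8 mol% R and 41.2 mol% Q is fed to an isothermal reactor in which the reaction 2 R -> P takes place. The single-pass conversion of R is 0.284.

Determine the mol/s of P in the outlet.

R reacted = 0.284 × 805.6 = 228.8 mol/s; ν_R = −2, so ξ = 228.8/2 = 114.4 mol/s.
Outlet amounts (n = n₀ + ν ξ):
  R: 805.6 − 2(114.4) = 576.8
  P: 0 + 1(114.4) = 114.4
  Q: 564.4 (inert)

114 mol/s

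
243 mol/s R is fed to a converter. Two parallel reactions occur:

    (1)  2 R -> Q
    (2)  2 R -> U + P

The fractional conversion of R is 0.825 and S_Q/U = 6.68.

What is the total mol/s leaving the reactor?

Conversion of R: R consumed = 0.825 × 243 = 200.5 mol/s = 2ξ₁ + 2ξ₂.
Selectivity: 1ξ₁ / (1ξ₂) = 6.68 → ξ₁ = 6.68 ξ₂.
Substitute: (2·6.68 + 2) ξ₂ = 200.5 → ξ₂ = 13.05 mol/s, ξ₁ = 87.19 mol/s.
Outlet amounts (n = n₀ + Σ ν·ξ):
  R: 243 − 2(87.19) − 2(13.05) = 42.53
  Q: 0 + 1(87.19) = 87.19
  U: 0 + 1(13.05) = 13.05
  P: 0 + 1(13.05) = 13.05
Total out = 42.53 + 87.19 + 13.05 + 13.05 = 155.8 mol/s.

156 mol/s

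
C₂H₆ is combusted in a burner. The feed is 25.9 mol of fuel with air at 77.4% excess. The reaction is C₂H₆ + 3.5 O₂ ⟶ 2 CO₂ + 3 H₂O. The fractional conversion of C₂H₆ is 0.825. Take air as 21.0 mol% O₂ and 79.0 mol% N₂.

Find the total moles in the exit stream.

Stoichiometric O₂ = 3.5 × 25.9 = 90.65 mol; O₂ fed = 90.65 × 1.774 = 160.8 mol.
N₂ fed = 160.8 × 79/21 = 605 mol.
Fuel reacted = 0.825 × 25.9 → ξ = 21.37 mol.
Outlet (n = n₀ + ν ξ):
  C₂H₆: 25.9 − 1(21.37) = 4.533
  O₂: 160.8 − 3.5(21.37) = 86.03
  N₂: 605 (inert)
  CO₂: 0 + 2(21.37) = 42.73
  H₂O: 0 + 3(21.37) = 64.1
Total out = 4.533 + 86.03 + 605 + 42.73 + 64.1 = 802.4 mol.

802 mol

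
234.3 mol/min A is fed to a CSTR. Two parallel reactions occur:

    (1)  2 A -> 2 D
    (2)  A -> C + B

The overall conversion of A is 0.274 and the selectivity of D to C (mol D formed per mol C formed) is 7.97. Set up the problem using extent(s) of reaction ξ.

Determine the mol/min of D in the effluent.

57 mol/min

Conversion of A: A consumed = 0.274 × 234.3 = 64.2 mol/min = 2ξ₁ + 1ξ₂.
Selectivity: 2ξ₁ / (1ξ₂) = 7.97 → ξ₁ = 3.985 ξ₂.
Substitute: (2·3.985 + 1) ξ₂ = 64.2 → ξ₂ = 7.157 mol/min, ξ₁ = 28.52 mol/min.
Outlet amounts (n = n₀ + Σ ν·ξ):
  A: 234.3 − 2(28.52) − 1(7.157) = 170.1
  D: 0 + 2(28.52) = 57.04
  C: 0 + 1(7.157) = 7.157
  B: 0 + 1(7.157) = 7.157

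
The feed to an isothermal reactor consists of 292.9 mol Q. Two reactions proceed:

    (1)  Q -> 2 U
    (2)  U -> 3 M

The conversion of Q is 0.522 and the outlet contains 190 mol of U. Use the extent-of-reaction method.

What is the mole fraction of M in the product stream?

Conversion of Q: Q consumed = 1ξ₁ = 0.522 × 292.9 → ξ₁ = 152.9 mol.
U balance: n_U = 0 + 2ξ₁ − 1ξ₂ = 190 → ξ₂ = (2·152.9 − 190)/1 = 115.8 mol.
Outlet amounts (n = n₀ + Σ ν·ξ):
  Q: 292.9 − 1(152.9) = 140
  U: 0 + 2(152.9) − 1(115.8) = 190
  M: 0 + 3(115.8) = 347.4
Total out = 677.4 mol; y_M = 347.4 / 677.4 = 0.5128.

0.513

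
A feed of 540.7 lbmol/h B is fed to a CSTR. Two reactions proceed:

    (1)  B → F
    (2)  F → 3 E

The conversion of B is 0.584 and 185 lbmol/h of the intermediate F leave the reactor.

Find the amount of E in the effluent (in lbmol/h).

392 lbmol/h

Conversion of B: B consumed = 1ξ₁ = 0.584 × 540.7 → ξ₁ = 315.8 lbmol/h.
F balance: n_F = 0 + 1ξ₁ − 1ξ₂ = 185 → ξ₂ = (1·315.8 − 185)/1 = 130.8 lbmol/h.
Outlet amounts (n = n₀ + Σ ν·ξ):
  B: 540.7 − 1(315.8) = 224.9
  F: 0 + 1(315.8) − 1(130.8) = 185
  E: 0 + 3(130.8) = 392.3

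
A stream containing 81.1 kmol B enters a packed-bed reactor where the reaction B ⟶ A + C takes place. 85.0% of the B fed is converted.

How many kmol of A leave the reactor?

68.9 kmol

B reacted = 0.85 × 81.1 = 68.93 kmol; ν_B = −1, so ξ = 68.93/1 = 68.93 kmol.
Outlet amounts (n = n₀ + ν ξ):
  B: 81.1 − 1(68.93) = 12.17
  A: 0 + 1(68.93) = 68.93
  C: 0 + 1(68.93) = 68.93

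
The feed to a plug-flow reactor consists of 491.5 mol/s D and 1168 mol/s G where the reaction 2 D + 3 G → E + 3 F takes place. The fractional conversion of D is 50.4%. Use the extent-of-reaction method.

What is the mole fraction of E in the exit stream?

0.0807

D reacted = 0.504 × 491.5 = 247.7 mol/s; ν_D = −2, so ξ = 247.7/2 = 123.9 mol/s.
Outlet amounts (n = n₀ + ν ξ):
  D: 491.5 − 2(123.9) = 243.8
  G: 1168 − 3(123.9) = 796.4
  E: 0 + 1(123.9) = 123.9
  F: 0 + 3(123.9) = 371.6
Total out = 1536 mol/s; y_E = 123.9 / 1536 = 0.08066.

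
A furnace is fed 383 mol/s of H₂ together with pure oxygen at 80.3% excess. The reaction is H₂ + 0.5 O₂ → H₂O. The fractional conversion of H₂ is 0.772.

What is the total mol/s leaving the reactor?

580 mol/s

Stoichiometric O₂ = 0.5 × 383 = 191.5 mol/s; O₂ fed = 191.5 × 1.803 = 345.3 mol/s.
Fuel reacted = 0.772 × 383 → ξ = 295.7 mol/s.
Outlet (n = n₀ + ν ξ):
  H₂: 383 − 1(295.7) = 87.32
  O₂: 345.3 − 0.5(295.7) = 197.4
  H₂O: 0 + 1(295.7) = 295.7
Total out = 87.32 + 197.4 + 295.7 = 580.4 mol/s.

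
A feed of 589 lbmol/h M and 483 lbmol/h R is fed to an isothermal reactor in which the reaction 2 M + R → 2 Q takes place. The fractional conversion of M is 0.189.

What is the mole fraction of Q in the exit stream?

M reacted = 0.189 × 589 = 111.3 lbmol/h; ν_M = −2, so ξ = 111.3/2 = 55.66 lbmol/h.
Outlet amounts (n = n₀ + ν ξ):
  M: 589 − 2(55.66) = 477.7
  R: 483 − 1(55.66) = 427.3
  Q: 0 + 2(55.66) = 111.3
Total out = 1016 lbmol/h; y_Q = 111.3 / 1016 = 0.1095.

0.11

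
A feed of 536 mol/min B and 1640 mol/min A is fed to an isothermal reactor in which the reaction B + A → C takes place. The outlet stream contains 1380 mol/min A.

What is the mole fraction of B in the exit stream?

For A: n = n₀ − 1ξ → 1380 = 1640 − 1ξ, giving ξ = 260 mol/min.
Outlet amounts (n = n₀ + ν ξ):
  B: 536 − 1(260) = 276
  A: 1640 − 1(260) = 1380
  C: 0 + 1(260) = 260
Total out = 1916 mol/min; y_B = 276 / 1916 = 0.1441.

0.144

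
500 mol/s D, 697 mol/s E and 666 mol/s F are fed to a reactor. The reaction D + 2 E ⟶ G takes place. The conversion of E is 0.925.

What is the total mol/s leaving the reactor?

1220 mol/s

E reacted = 0.925 × 697 = 644.7 mol/s; ν_E = −2, so ξ = 644.7/2 = 322.4 mol/s.
Outlet amounts (n = n₀ + ν ξ):
  D: 500 − 1(322.4) = 177.6
  E: 697 − 2(322.4) = 52.27
  G: 0 + 1(322.4) = 322.4
  F: 666 (inert)
Total out = 177.6 + 52.27 + 322.4 + 666 = 1218 mol/s.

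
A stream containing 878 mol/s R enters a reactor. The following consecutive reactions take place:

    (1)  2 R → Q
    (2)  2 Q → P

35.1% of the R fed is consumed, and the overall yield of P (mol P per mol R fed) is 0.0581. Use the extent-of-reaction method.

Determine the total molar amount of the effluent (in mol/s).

673 mol/s

Conversion of R: R consumed = 2ξ₁ = 0.351 × 878 → ξ₁ = 154.1 mol/s.
Yield of P: 1ξ₂ / 878 = 0.0581 → ξ₂ = 51.01 mol/s.
Outlet amounts (n = n₀ + Σ ν·ξ):
  R: 878 − 2(154.1) = 569.8
  Q: 0 + 1(154.1) − 2(51.01) = 52.07
  P: 0 + 1(51.01) = 51.01
Total out = 569.8 + 52.07 + 51.01 = 672.9 mol/s.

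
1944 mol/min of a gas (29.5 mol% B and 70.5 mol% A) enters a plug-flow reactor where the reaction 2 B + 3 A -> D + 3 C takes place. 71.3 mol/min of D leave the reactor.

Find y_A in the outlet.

For D: n = n₀ + 1ξ → 71.3 = 0 + 1ξ, giving ξ = 71.3 mol/min.
Outlet amounts (n = n₀ + ν ξ):
  B: 573.5 − 2(71.3) = 430.9
  A: 1371 − 3(71.3) = 1157
  D: 0 + 1(71.3) = 71.3
  C: 0 + 3(71.3) = 213.9
Total out = 1873 mol/min; y_A = 1157 / 1873 = 0.6176.

0.618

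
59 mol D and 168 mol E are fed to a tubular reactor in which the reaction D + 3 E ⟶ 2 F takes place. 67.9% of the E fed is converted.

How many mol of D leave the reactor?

21 mol

E reacted = 0.679 × 168 = 114.1 mol; ν_E = −3, so ξ = 114.1/3 = 38.02 mol.
Outlet amounts (n = n₀ + ν ξ):
  D: 59 − 1(38.02) = 20.98
  E: 168 − 3(38.02) = 53.93
  F: 0 + 2(38.02) = 76.05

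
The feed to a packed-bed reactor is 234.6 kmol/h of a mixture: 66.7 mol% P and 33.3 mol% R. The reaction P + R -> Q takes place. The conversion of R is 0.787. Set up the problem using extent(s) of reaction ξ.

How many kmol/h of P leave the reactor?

95 kmol/h

R reacted = 0.787 × 78.12 = 61.48 kmol/h; ν_R = −1, so ξ = 61.48/1 = 61.48 kmol/h.
Outlet amounts (n = n₀ + ν ξ):
  P: 156.5 − 1(61.48) = 95
  R: 78.12 − 1(61.48) = 16.64
  Q: 0 + 1(61.48) = 61.48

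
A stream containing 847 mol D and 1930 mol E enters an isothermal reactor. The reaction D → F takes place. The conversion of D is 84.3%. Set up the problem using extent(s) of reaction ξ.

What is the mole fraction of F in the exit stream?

D reacted = 0.843 × 847 = 714 mol; ν_D = −1, so ξ = 714/1 = 714 mol.
Outlet amounts (n = n₀ + ν ξ):
  D: 847 − 1(714) = 133
  F: 0 + 1(714) = 714
  E: 1930 (inert)
Total out = 2777 mol; y_F = 714 / 2777 = 0.2571.

0.257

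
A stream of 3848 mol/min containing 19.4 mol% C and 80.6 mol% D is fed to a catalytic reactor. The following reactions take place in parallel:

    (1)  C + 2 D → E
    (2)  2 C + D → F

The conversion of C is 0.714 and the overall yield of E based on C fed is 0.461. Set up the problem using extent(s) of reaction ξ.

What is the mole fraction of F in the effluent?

Yield of E: 1ξ₁ / 746.5 = 0.461 → ξ₁ = 344.1 mol/min.
Conversion of C: 1ξ₁ + 2ξ₂ = 0.714 × 746.5 = 533 → ξ₂ = 94.43 mol/min.
Outlet amounts (n = n₀ + Σ ν·ξ):
  C: 746.5 − 1(344.1) − 2(94.43) = 213.5
  D: 3101 − 2(344.1) − 1(94.43) = 2319
  E: 0 + 1(344.1) = 344.1
  F: 0 + 1(94.43) = 94.43
Total out = 2971 mol/min; y_F = 94.43 / 2971 = 0.03179.

0.0318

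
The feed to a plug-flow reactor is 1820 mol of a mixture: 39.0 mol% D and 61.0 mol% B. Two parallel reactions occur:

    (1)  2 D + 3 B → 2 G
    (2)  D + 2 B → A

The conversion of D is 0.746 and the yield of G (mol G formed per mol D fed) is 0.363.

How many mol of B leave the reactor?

Yield of G: 2ξ₁ / 709.8 = 0.363 → ξ₁ = 128.8 mol.
Conversion of D: 2ξ₁ + 1ξ₂ = 0.746 × 709.8 = 529.5 → ξ₂ = 271.9 mol.
Outlet amounts (n = n₀ + Σ ν·ξ):
  D: 709.8 − 2(128.8) − 1(271.9) = 180.3
  B: 1110 − 3(128.8) − 2(271.9) = 180
  G: 0 + 2(128.8) = 257.7
  A: 0 + 1(271.9) = 271.9

180 mol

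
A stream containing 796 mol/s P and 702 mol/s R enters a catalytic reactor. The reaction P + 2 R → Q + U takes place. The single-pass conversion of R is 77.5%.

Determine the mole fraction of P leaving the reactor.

0.427

R reacted = 0.775 × 702 = 544.1 mol/s; ν_R = −2, so ξ = 544.1/2 = 272 mol/s.
Outlet amounts (n = n₀ + ν ξ):
  P: 796 − 1(272) = 524
  R: 702 − 2(272) = 157.9
  Q: 0 + 1(272) = 272
  U: 0 + 1(272) = 272
Total out = 1226 mol/s; y_P = 524 / 1226 = 0.4274.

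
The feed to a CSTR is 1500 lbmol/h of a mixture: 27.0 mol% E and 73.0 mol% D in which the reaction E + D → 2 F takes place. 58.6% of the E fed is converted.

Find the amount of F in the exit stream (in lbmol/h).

E reacted = 0.586 × 405 = 237.3 lbmol/h; ν_E = −1, so ξ = 237.3/1 = 237.3 lbmol/h.
Outlet amounts (n = n₀ + ν ξ):
  E: 405 − 1(237.3) = 167.7
  D: 1095 − 1(237.3) = 857.7
  F: 0 + 2(237.3) = 474.7

475 lbmol/h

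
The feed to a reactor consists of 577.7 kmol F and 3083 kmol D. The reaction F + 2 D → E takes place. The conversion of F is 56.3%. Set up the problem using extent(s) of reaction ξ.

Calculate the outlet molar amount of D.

F reacted = 0.563 × 577.7 = 325.2 kmol; ν_F = −1, so ξ = 325.2/1 = 325.2 kmol.
Outlet amounts (n = n₀ + ν ξ):
  F: 577.7 − 1(325.2) = 252.5
  D: 3083 − 2(325.2) = 2433
  E: 0 + 1(325.2) = 325.2

2430 kmol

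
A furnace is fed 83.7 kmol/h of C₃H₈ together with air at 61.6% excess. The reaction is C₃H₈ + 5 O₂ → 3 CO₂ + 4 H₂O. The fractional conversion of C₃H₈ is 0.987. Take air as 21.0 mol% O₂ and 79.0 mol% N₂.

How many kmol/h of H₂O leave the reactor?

330 kmol/h

Stoichiometric O₂ = 5 × 83.7 = 418.5 kmol/h; O₂ fed = 418.5 × 1.616 = 676.3 kmol/h.
N₂ fed = 676.3 × 79/21 = 2544 kmol/h.
Fuel reacted = 0.987 × 83.7 → ξ = 82.61 kmol/h.
Outlet (n = n₀ + ν ξ):
  C₃H₈: 83.7 − 1(82.61) = 1.088
  O₂: 676.3 − 5(82.61) = 263.2
  N₂: 2544 (inert)
  CO₂: 0 + 3(82.61) = 247.8
  H₂O: 0 + 4(82.61) = 330.4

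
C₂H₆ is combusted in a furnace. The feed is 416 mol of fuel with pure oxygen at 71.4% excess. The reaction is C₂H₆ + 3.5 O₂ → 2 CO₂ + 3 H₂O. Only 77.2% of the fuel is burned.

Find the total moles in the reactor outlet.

3070 mol

Stoichiometric O₂ = 3.5 × 416 = 1456 mol; O₂ fed = 1456 × 1.714 = 2496 mol.
Fuel reacted = 0.772 × 416 → ξ = 321.2 mol.
Outlet (n = n₀ + ν ξ):
  C₂H₆: 416 − 1(321.2) = 94.85
  O₂: 2496 − 3.5(321.2) = 1372
  CO₂: 0 + 2(321.2) = 642.3
  H₂O: 0 + 3(321.2) = 963.5
Total out = 94.85 + 1372 + 642.3 + 963.5 = 3072 mol.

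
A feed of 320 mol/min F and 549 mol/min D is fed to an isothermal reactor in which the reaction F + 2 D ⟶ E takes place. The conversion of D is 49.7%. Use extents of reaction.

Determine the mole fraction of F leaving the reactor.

D reacted = 0.497 × 549 = 272.9 mol/min; ν_D = −2, so ξ = 272.9/2 = 136.4 mol/min.
Outlet amounts (n = n₀ + ν ξ):
  F: 320 − 1(136.4) = 183.6
  D: 549 − 2(136.4) = 276.1
  E: 0 + 1(136.4) = 136.4
Total out = 596.1 mol/min; y_F = 183.6 / 596.1 = 0.3079.

0.308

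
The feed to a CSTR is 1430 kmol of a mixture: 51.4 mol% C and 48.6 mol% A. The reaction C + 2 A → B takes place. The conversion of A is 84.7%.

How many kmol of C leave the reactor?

A reacted = 0.847 × 695 = 588.6 kmol; ν_A = −2, so ξ = 588.6/2 = 294.3 kmol.
Outlet amounts (n = n₀ + ν ξ):
  C: 735 − 1(294.3) = 440.7
  A: 695 − 2(294.3) = 106.3
  B: 0 + 1(294.3) = 294.3

441 kmol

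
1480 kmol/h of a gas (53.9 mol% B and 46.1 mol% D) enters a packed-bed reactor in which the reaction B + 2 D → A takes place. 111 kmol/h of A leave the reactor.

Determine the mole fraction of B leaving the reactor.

0.546

For A: n = n₀ + 1ξ → 111 = 0 + 1ξ, giving ξ = 111 kmol/h.
Outlet amounts (n = n₀ + ν ξ):
  B: 797.7 − 1(111) = 686.7
  D: 682.3 − 2(111) = 460.3
  A: 0 + 1(111) = 111
Total out = 1258 kmol/h; y_B = 686.7 / 1258 = 0.5459.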